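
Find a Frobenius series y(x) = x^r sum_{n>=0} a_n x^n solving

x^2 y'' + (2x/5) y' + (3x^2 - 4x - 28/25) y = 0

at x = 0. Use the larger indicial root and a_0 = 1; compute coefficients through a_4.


Write in Frobenius form y'' + (p(x)/x) y' + (q(x)/x^2) y = 0:
  p(x) = 2/5,  q(x) = 3x^2 - 4x - 28/25.
Indicial equation: r(r-1) + (2/5) r + (-28/25) = 0 -> roots r_1 = 7/5, r_2 = -4/5.
Take r = r_1 = 7/5. Let y(x) = x^r sum_{n>=0} a_n x^n with a_0 = 1.
Substitute y = x^r sum a_n x^n and match x^{r+n}. The recurrence is
  D(n) a_n - 4 a_{n-1} + 3 a_{n-2} = 0,  where D(n) = (r+n)(r+n-1) + (2/5)(r+n) + (-28/25).
  a_n = [4 a_{n-1} - 3 a_{n-2}] / D(n).
Since the indicial polynomial factors as (r - r_1)(r - r_2), D(n) = (r_1 + n - r_1)(r_1 + n - r_2) = n(n + 11/5).
Evaluating step by step (a_0 = 1):
  n = 1: D(1) = 1(1 + 11/5) = 16/5; numerator = 4(1) = 4; a_1 = (4)/(16/5) = 5/4
  n = 2: D(2) = 2(2 + 11/5) = 42/5; numerator = 4(5/4) - 3(1) = 2; a_2 = (2)/(42/5) = 5/21
  n = 3: D(3) = 3(3 + 11/5) = 78/5; numerator = 4(5/21) - 3(5/4) = -235/84; a_3 = (-235/84)/(78/5) = -1175/6552
  n = 4: D(4) = 4(4 + 11/5) = 124/5; numerator = 4(-1175/6552) - 3(5/21) = -335/234; a_4 = (-335/234)/(124/5) = -1675/29016

r = 7/5; a_0 = 1; a_1 = 5/4; a_2 = 5/21; a_3 = -1175/6552; a_4 = -1675/29016


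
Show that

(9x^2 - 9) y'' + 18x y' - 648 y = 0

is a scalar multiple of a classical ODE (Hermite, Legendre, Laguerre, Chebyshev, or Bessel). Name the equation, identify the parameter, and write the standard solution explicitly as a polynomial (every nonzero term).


All three coefficients share the factor -9; dividing through by -9 gives  (1 - x^2) y'' - 2x y' + 72 y = 0.
This matches the Legendre equation (1 - x^2) y'' - 2x y' + n(n+1) y = 0 (note the -2x y' term) with n(n+1) = 72, so n = 8; the polynomial solution is P_8(x).
With y = sum_k a_k x^k, matching x^k gives (k+2)(k+1) a_{k+2} = [k(k+1) - n(n+1)] a_k = (k - 8)(k + 9) a_k. The right side vanishes at k = 8, so the series with the parity of 8 terminates at degree 8.
Standard normalization (P_n(1) = 1): leading coefficient (2n)!/(2^n (n!)^2) = 20922789888000/(256*1625702400) = 6435/128, so a_8 = 6435/128. Work downward with a_k = (k+1)(k+2) a_{k+2} / ((k - 8)(k + 9)):
  a_6 = (7)(8)(6435/128) / ((6 - 8)(6 + 9)) = (45045/16)/(-30) = -3003/32
  a_4 = (5)(6)(-3003/32) / ((4 - 8)(4 + 9)) = (-45045/16)/(-52) = 3465/64
  a_2 = (3)(4)(3465/64) / ((2 - 8)(2 + 9)) = (10395/16)/(-66) = -315/32
  a_0 = (1)(2)(-315/32) / ((0 - 8)(0 + 9)) = (-315/16)/(-72) = 35/128
Hence P_8(x) = 6435 x^8/128 - 3003 x^6/32 + 3465 x^4/64 - 315 x^2/32 + 35/128.

P_8(x); series = 6435 x^8/128 - 3003 x^6/32 + 3465 x^4/64 - 315 x^2/32 + 35/128


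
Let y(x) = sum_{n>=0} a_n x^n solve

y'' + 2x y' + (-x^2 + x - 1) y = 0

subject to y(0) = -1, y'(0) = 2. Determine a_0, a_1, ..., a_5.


Ansatz: y(x) = sum_{n>=0} a_n x^n, so y'(x) = sum_{n>=1} n a_n x^(n-1) and y''(x) = sum_{n>=2} n(n-1) a_n x^(n-2).
Substitute into P(x) y'' + Q(x) y' + R(x) y = 0 with P(x) = 1, Q(x) = 2x, R(x) = -x^2 + x - 1, and match powers of x.
Initial conditions: a_0 = -1, a_1 = 2.
Setting the coefficient of each power of x to zero and solving order by order (substituting the coefficients already found):
  x^0: 2 a_2 - a_0 = 0  ->  2 a_2 = a_0 = -1  ->  a_2 = -1/2
  x^1: 6 a_3 + a_1 + a_0 = 0  ->  6 a_3 = -a_1 - a_0 = -1  ->  a_3 = -1/6
  x^2: 12 a_4 + 3 a_2 + a_1 - a_0 = 0  ->  12 a_4 = -3 a_2 - a_1 + a_0 = -3/2  ->  a_4 = -1/8
  x^3: 20 a_5 + 5 a_3 + a_2 - a_1 = 0  ->  20 a_5 = -5 a_3 - a_2 + a_1 = 10/3  ->  a_5 = 1/6
Truncated series: y(x) = -1 + 2 x - (1/2) x^2 - (1/6) x^3 - (1/8) x^4 + (1/6) x^5 + O(x^6).

a_0 = -1; a_1 = 2; a_2 = -1/2; a_3 = -1/6; a_4 = -1/8; a_5 = 1/6


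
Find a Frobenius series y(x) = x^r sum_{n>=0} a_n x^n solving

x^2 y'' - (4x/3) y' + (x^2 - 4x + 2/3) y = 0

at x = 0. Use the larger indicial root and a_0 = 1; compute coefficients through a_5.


Write in Frobenius form y'' + (p(x)/x) y' + (q(x)/x^2) y = 0:
  p(x) = -4/3,  q(x) = x^2 - 4x + 2/3.
Indicial equation: r(r-1) + (-4/3) r + (2/3) = 0 -> roots r_1 = 2, r_2 = 1/3.
Take r = r_1 = 2. Let y(x) = x^r sum_{n>=0} a_n x^n with a_0 = 1.
Substitute y = x^r sum a_n x^n and match x^{r+n}. The recurrence is
  D(n) a_n - 4 a_{n-1} + 1 a_{n-2} = 0,  where D(n) = (r+n)(r+n-1) + (-4/3)(r+n) + (2/3).
  a_n = [4 a_{n-1} - 1 a_{n-2}] / D(n).
Since the indicial polynomial factors as (r - r_1)(r - r_2), D(n) = (r_1 + n - r_1)(r_1 + n - r_2) = n(n + 5/3).
Evaluating step by step (a_0 = 1):
  n = 1: D(1) = 1(1 + 5/3) = 8/3; numerator = 4(1) = 4; a_1 = (4)/(8/3) = 3/2
  n = 2: D(2) = 2(2 + 5/3) = 22/3; numerator = 4(3/2) - 1(1) = 5; a_2 = (5)/(22/3) = 15/22
  n = 3: D(3) = 3(3 + 5/3) = 14; numerator = 4(15/22) - 1(3/2) = 27/22; a_3 = (27/22)/(14) = 27/308
  n = 4: D(4) = 4(4 + 5/3) = 68/3; numerator = 4(27/308) - 1(15/22) = -51/154; a_4 = (-51/154)/(68/3) = -9/616
  n = 5: D(5) = 5(5 + 5/3) = 100/3; numerator = 4(-9/616) - 1(27/308) = -45/308; a_5 = (-45/308)/(100/3) = -27/6160

r = 2; a_0 = 1; a_1 = 3/2; a_2 = 15/22; a_3 = 27/308; a_4 = -9/616; a_5 = -27/6160


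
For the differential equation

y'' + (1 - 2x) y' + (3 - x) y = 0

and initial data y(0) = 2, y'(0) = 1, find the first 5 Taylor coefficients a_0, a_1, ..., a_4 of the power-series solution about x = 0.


Ansatz: y(x) = sum_{n>=0} a_n x^n, so y'(x) = sum_{n>=1} n a_n x^(n-1) and y''(x) = sum_{n>=2} n(n-1) a_n x^(n-2).
Substitute into P(x) y'' + Q(x) y' + R(x) y = 0 with P(x) = 1, Q(x) = 1 - 2x, R(x) = 3 - x, and match powers of x.
Initial conditions: a_0 = 2, a_1 = 1.
Setting the coefficient of each power of x to zero and solving order by order (substituting the coefficients already found):
  x^0: 2 a_2 + a_1 + 3 a_0 = 0  ->  2 a_2 = -a_1 - 3 a_0 = -7  ->  a_2 = -7/2
  x^1: 6 a_3 + 2 a_2 + a_1 - a_0 = 0  ->  6 a_3 = -2 a_2 - a_1 + a_0 = 8  ->  a_3 = 4/3
  x^2: 12 a_4 + 3 a_3 - a_2 - a_1 = 0  ->  12 a_4 = -3 a_3 + a_2 + a_1 = -13/2  ->  a_4 = -13/24
Truncated series: y(x) = 2 + x - (7/2) x^2 + (4/3) x^3 - (13/24) x^4 + O(x^5).

a_0 = 2; a_1 = 1; a_2 = -7/2; a_3 = 4/3; a_4 = -13/24


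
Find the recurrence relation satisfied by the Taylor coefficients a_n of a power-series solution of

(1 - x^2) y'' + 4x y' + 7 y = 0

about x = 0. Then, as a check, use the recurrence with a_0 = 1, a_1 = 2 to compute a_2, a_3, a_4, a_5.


Substitute y = sum_n a_n x^n.
(1 - 1 x^2) y'' contributes (n+2)(n+1) a_{n+2} - n(n-1) a_n at x^n.
4 x y'(x) contributes 4 n a_n at x^n.
7 y(x) contributes 7 a_n at x^n.
Matching x^n: (n+2)(n+1) a_{n+2} + (-n(n-1) + 4 n + 7) a_n = 0.
Thus a_{n+2} = (n(n-1) - 4 n - 7) / ((n+1)(n+2)) * a_n.

Check with a_0 = 1, a_1 = 2 (apply the recurrence for n = 0, 1, 2, 3): a_0 = 1, a_1 = 2, a_2 = -7/2, a_3 = -11/3, a_4 = 91/24, a_5 = 143/60.

a_(n+2) = (n(n-1) - 4 n - 7) / ((n+1)(n+2)) * a_n; check: a_0 = 1, a_1 = 2, a_2 = -7/2, a_3 = -11/3, a_4 = 91/24, a_5 = 143/60


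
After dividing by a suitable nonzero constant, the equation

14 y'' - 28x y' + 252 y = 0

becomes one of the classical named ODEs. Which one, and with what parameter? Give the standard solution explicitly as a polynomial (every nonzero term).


All three coefficients share the factor 14; dividing through by 14 gives  y'' - 2x y' + 18 y = 0.
This matches the Hermite equation y'' - 2x y' + 2n y = 0 with 2n = 18, so n = 9; the polynomial solution is H_9(x).
With y = sum_k a_k x^k, matching x^k gives (k+2)(k+1) a_{k+2} = 2(k - n) a_k = 2(k - 9) a_k. The right side vanishes at k = 9, so the series with the parity of 9 terminates at degree 9.
Standard normalization: leading coefficient of H_n is 2^n, so a_9 = 2^9 = 512. Work downward with a_k = (k+1)(k+2) a_{k+2} / (2(k - n)):
  a_7 = (8)(9)(512) / (2(7 - 9)) = 36864/(-4) = -9216
  a_5 = (6)(7)(-9216) / (2(5 - 9)) = -387072/(-8) = 48384
  a_3 = (4)(5)(48384) / (2(3 - 9)) = 967680/(-12) = -80640
  a_1 = (2)(3)(-80640) / (2(1 - 9)) = -483840/(-16) = 30240
Hence H_9(x) = 512 x^9 - 9216 x^7 + 48384 x^5 - 80640 x^3 + 30240 x.

H_9(x); series = 512 x^9 - 9216 x^7 + 48384 x^5 - 80640 x^3 + 30240 x


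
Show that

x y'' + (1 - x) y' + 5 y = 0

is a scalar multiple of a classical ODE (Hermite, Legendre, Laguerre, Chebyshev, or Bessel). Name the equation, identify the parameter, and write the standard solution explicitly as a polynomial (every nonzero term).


The equation is already in a standard form:  x y'' + (1 - x) y' + 5 y = 0.
This matches the Laguerre equation x y'' + (1 - x) y' + n y = 0 with n = 5; the polynomial solution is L_5(x).
With y = sum_k a_k x^k, matching x^k gives (k+1)k a_{k+1} + (k+1) a_{k+1} - k a_k + n a_k = 0, i.e. (k+1)^2 a_{k+1} = (k - n) a_k = (k - 5) a_k. The right side vanishes at k = 5, so the series terminates at degree 5.
Standard normalization L_n(0) = 1 gives a_0 = 1. Work upward with a_{k+1} = (k - 5) a_k / (k+1)^2:
  a_1 = (0 - 5)(1) / 1^2 = -5/1 = -5
  a_2 = (1 - 5)(-5) / 2^2 = 20/4 = 5
  a_3 = (2 - 5)(5) / 3^2 = -15/9 = -5/3
  a_4 = (3 - 5)(-5/3) / 4^2 = (10/3)/16 = 5/24
  a_5 = (4 - 5)(5/24) / 5^2 = (-5/24)/25 = -1/120
Hence L_5(x) = -x^5/120 + 5 x^4/24 - 5 x^3/3 + 5 x^2 - 5 x + 1.

L_5(x); series = -x^5/120 + 5 x^4/24 - 5 x^3/3 + 5 x^2 - 5 x + 1


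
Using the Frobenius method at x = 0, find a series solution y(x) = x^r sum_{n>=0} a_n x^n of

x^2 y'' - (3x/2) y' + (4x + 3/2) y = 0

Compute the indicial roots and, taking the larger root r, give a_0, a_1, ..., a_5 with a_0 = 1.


Write in Frobenius form y'' + (p(x)/x) y' + (q(x)/x^2) y = 0:
  p(x) = -3/2,  q(x) = 4x + 3/2.
Indicial equation: r(r-1) + (-3/2) r + (3/2) = 0 -> roots r_1 = 3/2, r_2 = 1.
Take r = r_1 = 3/2. Let y(x) = x^r sum_{n>=0} a_n x^n with a_0 = 1.
Substitute y = x^r sum a_n x^n and match x^{r+n}. The recurrence is
  D(n) a_n + 4 a_{n-1} = 0,  where D(n) = (r+n)(r+n-1) + (-3/2)(r+n) + (3/2).
  a_n = -4 / D(n) * a_{n-1}.
Since the indicial polynomial factors as (r - r_1)(r - r_2), D(n) = (r_1 + n - r_1)(r_1 + n - r_2) = n(n + 1/2).
Evaluating step by step (a_0 = 1):
  n = 1: D(1) = 1(1 + 1/2) = 3/2; numerator = -4(1) = -4; a_1 = (-4)/(3/2) = -8/3
  n = 2: D(2) = 2(2 + 1/2) = 5; numerator = -4(-8/3) = 32/3; a_2 = (32/3)/(5) = 32/15
  n = 3: D(3) = 3(3 + 1/2) = 21/2; numerator = -4(32/15) = -128/15; a_3 = (-128/15)/(21/2) = -256/315
  n = 4: D(4) = 4(4 + 1/2) = 18; numerator = -4(-256/315) = 1024/315; a_4 = (1024/315)/(18) = 512/2835
  n = 5: D(5) = 5(5 + 1/2) = 55/2; numerator = -4(512/2835) = -2048/2835; a_5 = (-2048/2835)/(55/2) = -4096/155925

r = 3/2; a_0 = 1; a_1 = -8/3; a_2 = 32/15; a_3 = -256/315; a_4 = 512/2835; a_5 = -4096/155925


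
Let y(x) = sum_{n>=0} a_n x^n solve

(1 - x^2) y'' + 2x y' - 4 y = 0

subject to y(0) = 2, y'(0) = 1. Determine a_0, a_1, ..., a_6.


Ansatz: y(x) = sum_{n>=0} a_n x^n, so y'(x) = sum_{n>=1} n a_n x^(n-1) and y''(x) = sum_{n>=2} n(n-1) a_n x^(n-2).
Substitute into P(x) y'' + Q(x) y' + R(x) y = 0 with P(x) = 1 - x^2, Q(x) = 2x, R(x) = -4, and match powers of x.
Initial conditions: a_0 = 2, a_1 = 1.
Setting the coefficient of each power of x to zero and solving order by order (substituting the coefficients already found):
  x^0: 2 a_2 - 4 a_0 = 0  ->  2 a_2 = 4 a_0 = 8  ->  a_2 = 4
  x^1: 6 a_3 - 2 a_1 = 0  ->  6 a_3 = 2 a_1 = 2  ->  a_3 = 1/3
  x^2: 12 a_4 - 2 a_2 = 0  ->  12 a_4 = 2 a_2 = 8  ->  a_4 = 2/3
  x^3: 20 a_5 - 4 a_3 = 0  ->  20 a_5 = 4 a_3 = 4/3  ->  a_5 = 1/15
  x^4: 30 a_6 - 8 a_4 = 0  ->  30 a_6 = 8 a_4 = 16/3  ->  a_6 = 8/45
Truncated series: y(x) = 2 + x + 4 x^2 + (1/3) x^3 + (2/3) x^4 + (1/15) x^5 + (8/45) x^6 + O(x^7).

a_0 = 2; a_1 = 1; a_2 = 4; a_3 = 1/3; a_4 = 2/3; a_5 = 1/15; a_6 = 8/45


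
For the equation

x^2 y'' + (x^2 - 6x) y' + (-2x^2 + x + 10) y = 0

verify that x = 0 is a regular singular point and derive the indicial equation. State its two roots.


Divide by x^2 to reach normal form y'' + P_1(x) y' + P_2(x) y = 0 with P_1(x) = 1 - 6/x and P_2(x) = -2 + 1/x + 10/x^2.
x = 0 is a singular point because the y'-coefficient 1 - 6/x has a pole at x = 0 and the y-coefficient -2 + 1/x + 10/x^2 has a pole at x = 0.
It is a regular singular point because x P_1(x) = p(x) = x - 6 and x^2 P_2(x) = q(x) = -2x^2 + x + 10 are polynomials, hence analytic at x = 0.
p(0) = -6,  q(0) = 10.
Indicial equation: r(r-1) + p(0) r + q(0) = 0, i.e. r^2 + (p(0) - 1) r + q(0) = 0, i.e. r^2 - 7 r + 10 = 0.
Discriminant: (-7)^2 - 4(10) = 9, so r = (7 ± 3)/2.
Solving: r_1 = 5, r_2 = 2.

indicial: r^2 - 7 r + 10 = 0; roots r_1 = 5, r_2 = 2


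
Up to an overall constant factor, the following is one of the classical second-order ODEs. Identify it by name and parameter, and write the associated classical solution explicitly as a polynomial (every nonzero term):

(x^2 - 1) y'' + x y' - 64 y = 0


All three coefficients share the factor -1; dividing through by -1 gives  (1 - x^2) y'' - x y' + 64 y = 0.
This matches the Chebyshev equation (1 - x^2) y'' - x y' + n^2 y = 0 (note the -x y' term, not -2x y') with n^2 = 64, so n = 8; the polynomial solution is T_8(x).
With y = sum_k a_k x^k, matching x^k gives (k+2)(k+1) a_{k+2} = (k^2 - n^2) a_k = (k - 8)(k + 8) a_k. The right side vanishes at k = 8, so the series with the parity of 8 terminates at degree 8.
Standard normalization: leading coefficient of T_n is 2^(n-1), so a_8 = 2^7 = 128. Work downward with a_k = (k+1)(k+2) a_{k+2} / ((k - 8)(k + 8)):
  a_6 = (7)(8)(128) / ((6 - 8)(6 + 8)) = 7168/(-28) = -256
  a_4 = (5)(6)(-256) / ((4 - 8)(4 + 8)) = -7680/(-48) = 160
  a_2 = (3)(4)(160) / ((2 - 8)(2 + 8)) = 1920/(-60) = -32
  a_0 = (1)(2)(-32) / ((0 - 8)(0 + 8)) = -64/(-64) = 1
Hence T_8(x) = 128 x^8 - 256 x^6 + 160 x^4 - 32 x^2 + 1.

T_8(x); series = 128 x^8 - 256 x^6 + 160 x^4 - 32 x^2 + 1


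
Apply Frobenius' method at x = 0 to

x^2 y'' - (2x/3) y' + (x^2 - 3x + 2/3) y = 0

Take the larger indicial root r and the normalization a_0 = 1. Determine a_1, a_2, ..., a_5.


Write in Frobenius form y'' + (p(x)/x) y' + (q(x)/x^2) y = 0:
  p(x) = -2/3,  q(x) = x^2 - 3x + 2/3.
Indicial equation: r(r-1) + (-2/3) r + (2/3) = 0 -> roots r_1 = 1, r_2 = 2/3.
Take r = r_1 = 1. Let y(x) = x^r sum_{n>=0} a_n x^n with a_0 = 1.
Substitute y = x^r sum a_n x^n and match x^{r+n}. The recurrence is
  D(n) a_n - 3 a_{n-1} + 1 a_{n-2} = 0,  where D(n) = (r+n)(r+n-1) + (-2/3)(r+n) + (2/3).
  a_n = [3 a_{n-1} - 1 a_{n-2}] / D(n).
Since the indicial polynomial factors as (r - r_1)(r - r_2), D(n) = (r_1 + n - r_1)(r_1 + n - r_2) = n(n + 1/3).
Evaluating step by step (a_0 = 1):
  n = 1: D(1) = 1(1 + 1/3) = 4/3; numerator = 3(1) = 3; a_1 = (3)/(4/3) = 9/4
  n = 2: D(2) = 2(2 + 1/3) = 14/3; numerator = 3(9/4) - 1(1) = 23/4; a_2 = (23/4)/(14/3) = 69/56
  n = 3: D(3) = 3(3 + 1/3) = 10; numerator = 3(69/56) - 1(9/4) = 81/56; a_3 = (81/56)/(10) = 81/560
  n = 4: D(4) = 4(4 + 1/3) = 52/3; numerator = 3(81/560) - 1(69/56) = -447/560; a_4 = (-447/560)/(52/3) = -1341/29120
  n = 5: D(5) = 5(5 + 1/3) = 80/3; numerator = 3(-1341/29120) - 1(81/560) = -1647/5824; a_5 = (-1647/5824)/(80/3) = -4941/465920

r = 1; a_0 = 1; a_1 = 9/4; a_2 = 69/56; a_3 = 81/560; a_4 = -1341/29120; a_5 = -4941/465920


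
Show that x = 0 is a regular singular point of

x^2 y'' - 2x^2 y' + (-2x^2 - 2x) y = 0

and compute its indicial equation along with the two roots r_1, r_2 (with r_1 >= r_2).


Divide by x^2 to reach normal form y'' + P_1(x) y' + P_2(x) y = 0 with P_1(x) = -2 and P_2(x) = -2 - 2/x.
x = 0 is a singular point because the y-coefficient -2 - 2/x has a pole at x = 0.
It is a regular singular point because x P_1(x) = p(x) = -2x and x^2 P_2(x) = q(x) = -2x^2 - 2x are polynomials, hence analytic at x = 0.
p(0) = 0,  q(0) = 0.
Indicial equation: r(r-1) + p(0) r + q(0) = 0, i.e. r^2 + (p(0) - 1) r + q(0) = 0, i.e. r^2 - 1 r = 0.
Discriminant: (-1)^2 - 4(0) = 1, so r = (1 ± 1)/2.
Solving: r_1 = 1, r_2 = 0.

indicial: r^2 - 1 r = 0; roots r_1 = 1, r_2 = 0


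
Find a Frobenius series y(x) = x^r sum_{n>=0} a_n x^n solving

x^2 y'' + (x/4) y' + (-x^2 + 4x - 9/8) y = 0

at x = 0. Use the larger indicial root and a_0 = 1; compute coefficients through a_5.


Write in Frobenius form y'' + (p(x)/x) y' + (q(x)/x^2) y = 0:
  p(x) = 1/4,  q(x) = -x^2 + 4x - 9/8.
Indicial equation: r(r-1) + (1/4) r + (-9/8) = 0 -> roots r_1 = 3/2, r_2 = -3/4.
Take r = r_1 = 3/2. Let y(x) = x^r sum_{n>=0} a_n x^n with a_0 = 1.
Substitute y = x^r sum a_n x^n and match x^{r+n}. The recurrence is
  D(n) a_n + 4 a_{n-1} - 1 a_{n-2} = 0,  where D(n) = (r+n)(r+n-1) + (1/4)(r+n) + (-9/8).
  a_n = [-4 a_{n-1} + 1 a_{n-2}] / D(n).
Since the indicial polynomial factors as (r - r_1)(r - r_2), D(n) = (r_1 + n - r_1)(r_1 + n - r_2) = n(n + 9/4).
Evaluating step by step (a_0 = 1):
  n = 1: D(1) = 1(1 + 9/4) = 13/4; numerator = -4(1) = -4; a_1 = (-4)/(13/4) = -16/13
  n = 2: D(2) = 2(2 + 9/4) = 17/2; numerator = -4(-16/13) + 1(1) = 77/13; a_2 = (77/13)/(17/2) = 154/221
  n = 3: D(3) = 3(3 + 9/4) = 63/4; numerator = -4(154/221) + 1(-16/13) = -888/221; a_3 = (-888/221)/(63/4) = -1184/4641
  n = 4: D(4) = 4(4 + 9/4) = 25; numerator = -4(-1184/4641) + 1(154/221) = 7970/4641; a_4 = (7970/4641)/(25) = 1594/23205
  n = 5: D(5) = 5(5 + 9/4) = 145/4; numerator = -4(1594/23205) + 1(-1184/4641) = -12296/23205; a_5 = (-12296/23205)/(145/4) = -1696/116025

r = 3/2; a_0 = 1; a_1 = -16/13; a_2 = 154/221; a_3 = -1184/4641; a_4 = 1594/23205; a_5 = -1696/116025


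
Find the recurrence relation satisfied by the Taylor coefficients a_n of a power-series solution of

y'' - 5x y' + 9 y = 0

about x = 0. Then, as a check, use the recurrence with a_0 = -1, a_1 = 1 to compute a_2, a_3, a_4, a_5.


Substitute y = sum_n a_n x^n.
y''(x) has coefficient (n+2)(n+1) a_{n+2} at x^n;
-5 x y'(x) has coefficient -5 n a_n at x^n (shift);
9 y(x) has coefficient 9 a_n at x^n.
Matching x^n: (n+2)(n+1) a_{n+2} + (-5n + 9) a_n = 0.
Thus a_{n+2} = (5n - 9) / ((n+1)(n+2)) * a_n.

Check with a_0 = -1, a_1 = 1 (apply the recurrence for n = 0, 1, 2, 3): a_0 = -1, a_1 = 1, a_2 = 9/2, a_3 = -2/3, a_4 = 3/8, a_5 = -1/5.

a_(n+2) = (5n - 9) / ((n+1)(n+2)) * a_n; check: a_0 = -1, a_1 = 1, a_2 = 9/2, a_3 = -2/3, a_4 = 3/8, a_5 = -1/5


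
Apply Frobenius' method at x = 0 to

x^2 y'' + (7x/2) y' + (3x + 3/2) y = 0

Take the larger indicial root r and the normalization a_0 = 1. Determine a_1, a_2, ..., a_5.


Write in Frobenius form y'' + (p(x)/x) y' + (q(x)/x^2) y = 0:
  p(x) = 7/2,  q(x) = 3x + 3/2.
Indicial equation: r(r-1) + (7/2) r + (3/2) = 0 -> roots r_1 = -1, r_2 = -3/2.
Take r = r_1 = -1. Let y(x) = x^r sum_{n>=0} a_n x^n with a_0 = 1.
Substitute y = x^r sum a_n x^n and match x^{r+n}. The recurrence is
  D(n) a_n + 3 a_{n-1} = 0,  where D(n) = (r+n)(r+n-1) + (7/2)(r+n) + (3/2).
  a_n = -3 / D(n) * a_{n-1}.
Since the indicial polynomial factors as (r - r_1)(r - r_2), D(n) = (r_1 + n - r_1)(r_1 + n - r_2) = n(n + 1/2).
Evaluating step by step (a_0 = 1):
  n = 1: D(1) = 1(1 + 1/2) = 3/2; numerator = -3(1) = -3; a_1 = (-3)/(3/2) = -2
  n = 2: D(2) = 2(2 + 1/2) = 5; numerator = -3(-2) = 6; a_2 = (6)/(5) = 6/5
  n = 3: D(3) = 3(3 + 1/2) = 21/2; numerator = -3(6/5) = -18/5; a_3 = (-18/5)/(21/2) = -12/35
  n = 4: D(4) = 4(4 + 1/2) = 18; numerator = -3(-12/35) = 36/35; a_4 = (36/35)/(18) = 2/35
  n = 5: D(5) = 5(5 + 1/2) = 55/2; numerator = -3(2/35) = -6/35; a_5 = (-6/35)/(55/2) = -12/1925

r = -1; a_0 = 1; a_1 = -2; a_2 = 6/5; a_3 = -12/35; a_4 = 2/35; a_5 = -12/1925


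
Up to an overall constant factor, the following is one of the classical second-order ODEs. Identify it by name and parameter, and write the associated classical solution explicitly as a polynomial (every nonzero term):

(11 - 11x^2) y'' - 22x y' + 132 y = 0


All three coefficients share the factor 11; dividing through by 11 gives  (1 - x^2) y'' - 2x y' + 12 y = 0.
This matches the Legendre equation (1 - x^2) y'' - 2x y' + n(n+1) y = 0 (note the -2x y' term) with n(n+1) = 12, so n = 3; the polynomial solution is P_3(x).
With y = sum_k a_k x^k, matching x^k gives (k+2)(k+1) a_{k+2} = [k(k+1) - n(n+1)] a_k = (k - 3)(k + 4) a_k. The right side vanishes at k = 3, so the series with the parity of 3 terminates at degree 3.
Standard normalization (P_n(1) = 1): leading coefficient (2n)!/(2^n (n!)^2) = 720/(8*36) = 5/2, so a_3 = 5/2. Work downward with a_k = (k+1)(k+2) a_{k+2} / ((k - 3)(k + 4)):
  a_1 = (2)(3)(5/2) / ((1 - 3)(1 + 4)) = 15/(-10) = -3/2
Hence P_3(x) = 5 x^3/2 - 3 x/2.

P_3(x); series = 5 x^3/2 - 3 x/2


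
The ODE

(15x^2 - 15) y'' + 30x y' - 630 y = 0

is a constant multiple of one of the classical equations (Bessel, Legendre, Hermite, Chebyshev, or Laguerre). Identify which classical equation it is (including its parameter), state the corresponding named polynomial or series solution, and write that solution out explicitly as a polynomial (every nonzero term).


All three coefficients share the factor -15; dividing through by -15 gives  (1 - x^2) y'' - 2x y' + 42 y = 0.
This matches the Legendre equation (1 - x^2) y'' - 2x y' + n(n+1) y = 0 (note the -2x y' term) with n(n+1) = 42, so n = 6; the polynomial solution is P_6(x).
With y = sum_k a_k x^k, matching x^k gives (k+2)(k+1) a_{k+2} = [k(k+1) - n(n+1)] a_k = (k - 6)(k + 7) a_k. The right side vanishes at k = 6, so the series with the parity of 6 terminates at degree 6.
Standard normalization (P_n(1) = 1): leading coefficient (2n)!/(2^n (n!)^2) = 479001600/(64*518400) = 231/16, so a_6 = 231/16. Work downward with a_k = (k+1)(k+2) a_{k+2} / ((k - 6)(k + 7)):
  a_4 = (5)(6)(231/16) / ((4 - 6)(4 + 7)) = (3465/8)/(-22) = -315/16
  a_2 = (3)(4)(-315/16) / ((2 - 6)(2 + 7)) = (-945/4)/(-36) = 105/16
  a_0 = (1)(2)(105/16) / ((0 - 6)(0 + 7)) = (105/8)/(-42) = -5/16
Hence P_6(x) = 231 x^6/16 - 315 x^4/16 + 105 x^2/16 - 5/16.

P_6(x); series = 231 x^6/16 - 315 x^4/16 + 105 x^2/16 - 5/16


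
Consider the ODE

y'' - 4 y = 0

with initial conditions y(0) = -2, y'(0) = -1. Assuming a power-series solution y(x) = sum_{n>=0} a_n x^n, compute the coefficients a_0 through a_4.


Ansatz: y(x) = sum_{n>=0} a_n x^n, so y'(x) = sum_{n>=1} n a_n x^(n-1) and y''(x) = sum_{n>=2} n(n-1) a_n x^(n-2).
Substitute into P(x) y'' + Q(x) y' + R(x) y = 0 with P(x) = 1, Q(x) = 0, R(x) = -4, and match powers of x.
Initial conditions: a_0 = -2, a_1 = -1.
Setting the coefficient of each power of x to zero and solving order by order (substituting the coefficients already found):
  x^0: 2 a_2 - 4 a_0 = 0  ->  2 a_2 = 4 a_0 = -8  ->  a_2 = -4
  x^1: 6 a_3 - 4 a_1 = 0  ->  6 a_3 = 4 a_1 = -4  ->  a_3 = -2/3
  x^2: 12 a_4 - 4 a_2 = 0  ->  12 a_4 = 4 a_2 = -16  ->  a_4 = -4/3
Truncated series: y(x) = -2 - x - 4 x^2 - (2/3) x^3 - (4/3) x^4 + O(x^5).

a_0 = -2; a_1 = -1; a_2 = -4; a_3 = -2/3; a_4 = -4/3


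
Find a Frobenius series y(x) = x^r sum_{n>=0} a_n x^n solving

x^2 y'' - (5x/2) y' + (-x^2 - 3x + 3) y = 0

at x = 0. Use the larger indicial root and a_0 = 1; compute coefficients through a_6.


Write in Frobenius form y'' + (p(x)/x) y' + (q(x)/x^2) y = 0:
  p(x) = -5/2,  q(x) = -x^2 - 3x + 3.
Indicial equation: r(r-1) + (-5/2) r + (3) = 0 -> roots r_1 = 2, r_2 = 3/2.
Take r = r_1 = 2. Let y(x) = x^r sum_{n>=0} a_n x^n with a_0 = 1.
Substitute y = x^r sum a_n x^n and match x^{r+n}. The recurrence is
  D(n) a_n - 3 a_{n-1} - 1 a_{n-2} = 0,  where D(n) = (r+n)(r+n-1) + (-5/2)(r+n) + (3).
  a_n = [3 a_{n-1} + 1 a_{n-2}] / D(n).
Since the indicial polynomial factors as (r - r_1)(r - r_2), D(n) = (r_1 + n - r_1)(r_1 + n - r_2) = n(n + 1/2).
Evaluating step by step (a_0 = 1):
  n = 1: D(1) = 1(1 + 1/2) = 3/2; numerator = 3(1) = 3; a_1 = (3)/(3/2) = 2
  n = 2: D(2) = 2(2 + 1/2) = 5; numerator = 3(2) + 1(1) = 7; a_2 = (7)/(5) = 7/5
  n = 3: D(3) = 3(3 + 1/2) = 21/2; numerator = 3(7/5) + 1(2) = 31/5; a_3 = (31/5)/(21/2) = 62/105
  n = 4: D(4) = 4(4 + 1/2) = 18; numerator = 3(62/105) + 1(7/5) = 111/35; a_4 = (111/35)/(18) = 37/210
  n = 5: D(5) = 5(5 + 1/2) = 55/2; numerator = 3(37/210) + 1(62/105) = 47/42; a_5 = (47/42)/(55/2) = 47/1155
  n = 6: D(6) = 6(6 + 1/2) = 39; numerator = 3(47/1155) + 1(37/210) = 689/2310; a_6 = (689/2310)/(39) = 53/6930

r = 2; a_0 = 1; a_1 = 2; a_2 = 7/5; a_3 = 62/105; a_4 = 37/210; a_5 = 47/1155; a_6 = 53/6930


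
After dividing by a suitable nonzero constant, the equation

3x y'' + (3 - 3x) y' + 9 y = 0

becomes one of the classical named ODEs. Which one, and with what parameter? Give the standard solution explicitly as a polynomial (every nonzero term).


All three coefficients share the factor 3; dividing through by 3 gives  x y'' + (1 - x) y' + 3 y = 0.
This matches the Laguerre equation x y'' + (1 - x) y' + n y = 0 with n = 3; the polynomial solution is L_3(x).
With y = sum_k a_k x^k, matching x^k gives (k+1)k a_{k+1} + (k+1) a_{k+1} - k a_k + n a_k = 0, i.e. (k+1)^2 a_{k+1} = (k - n) a_k = (k - 3) a_k. The right side vanishes at k = 3, so the series terminates at degree 3.
Standard normalization L_n(0) = 1 gives a_0 = 1. Work upward with a_{k+1} = (k - 3) a_k / (k+1)^2:
  a_1 = (0 - 3)(1) / 1^2 = -3/1 = -3
  a_2 = (1 - 3)(-3) / 2^2 = 6/4 = 3/2
  a_3 = (2 - 3)(3/2) / 3^2 = (-3/2)/9 = -1/6
Hence L_3(x) = -x^3/6 + 3 x^2/2 - 3 x + 1.

L_3(x); series = -x^3/6 + 3 x^2/2 - 3 x + 1


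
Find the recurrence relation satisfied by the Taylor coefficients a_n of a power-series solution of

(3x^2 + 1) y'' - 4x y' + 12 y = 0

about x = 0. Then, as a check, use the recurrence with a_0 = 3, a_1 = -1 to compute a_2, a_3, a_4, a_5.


Substitute y = sum_n a_n x^n.
(1 + 3 x^2) y'' contributes (n+2)(n+1) a_{n+2} + 3 n(n-1) a_n at x^n.
-4 x y'(x) contributes -4 n a_n at x^n.
12 y(x) contributes 12 a_n at x^n.
Matching x^n: (n+2)(n+1) a_{n+2} + (3 n(n-1) - 4 n + 12) a_n = 0.
Thus a_{n+2} = (-3 n(n-1) + 4 n - 12) / ((n+1)(n+2)) * a_n.

Check with a_0 = 3, a_1 = -1 (apply the recurrence for n = 0, 1, 2, 3): a_0 = 3, a_1 = -1, a_2 = -18, a_3 = 4/3, a_4 = 15, a_5 = -6/5.

a_(n+2) = (-3 n(n-1) + 4 n - 12) / ((n+1)(n+2)) * a_n; check: a_0 = 3, a_1 = -1, a_2 = -18, a_3 = 4/3, a_4 = 15, a_5 = -6/5


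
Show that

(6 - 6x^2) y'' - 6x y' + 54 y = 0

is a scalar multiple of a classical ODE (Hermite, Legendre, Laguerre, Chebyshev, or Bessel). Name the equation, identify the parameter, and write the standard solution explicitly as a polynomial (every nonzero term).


All three coefficients share the factor 6; dividing through by 6 gives  (1 - x^2) y'' - x y' + 9 y = 0.
This matches the Chebyshev equation (1 - x^2) y'' - x y' + n^2 y = 0 (note the -x y' term, not -2x y') with n^2 = 9, so n = 3; the polynomial solution is T_3(x).
With y = sum_k a_k x^k, matching x^k gives (k+2)(k+1) a_{k+2} = (k^2 - n^2) a_k = (k - 3)(k + 3) a_k. The right side vanishes at k = 3, so the series with the parity of 3 terminates at degree 3.
Standard normalization: leading coefficient of T_n is 2^(n-1), so a_3 = 2^2 = 4. Work downward with a_k = (k+1)(k+2) a_{k+2} / ((k - 3)(k + 3)):
  a_1 = (2)(3)(4) / ((1 - 3)(1 + 3)) = 24/(-8) = -3
Hence T_3(x) = 4 x^3 - 3 x.

T_3(x); series = 4 x^3 - 3 x


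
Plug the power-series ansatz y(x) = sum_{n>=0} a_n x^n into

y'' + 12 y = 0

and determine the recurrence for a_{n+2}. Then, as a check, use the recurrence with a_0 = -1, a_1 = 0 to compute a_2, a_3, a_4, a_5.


Substitute y = sum_n a_n x^n into y'' + (const) y = 0.
y''(x) = sum_{n>=0} (n+2)(n+1) a_{n+2} x^n.
The ODE becomes sum_n [(n+2)(n+1) a_{n+2} + 12 a_n] x^n = 0.
Setting each coefficient to zero gives the recurrence:
  (n+2)(n+1) a_{n+2} + 12 a_n = 0,
  a_{n+2} = -12 / ((n+1)(n+2)) a_n.

Check with a_0 = -1, a_1 = 0 (apply the recurrence for n = 0, 1, 2, 3): a_0 = -1, a_1 = 0, a_2 = 6, a_3 = 0, a_4 = -6, a_5 = 0.

a_{n+2} = -12/((n+1)(n+2)) * a_n; check: a_0 = -1, a_1 = 0, a_2 = 6, a_3 = 0, a_4 = -6, a_5 = 0


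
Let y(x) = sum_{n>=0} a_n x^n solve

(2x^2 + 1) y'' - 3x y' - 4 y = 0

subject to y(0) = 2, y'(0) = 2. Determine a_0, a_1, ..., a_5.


Ansatz: y(x) = sum_{n>=0} a_n x^n, so y'(x) = sum_{n>=1} n a_n x^(n-1) and y''(x) = sum_{n>=2} n(n-1) a_n x^(n-2).
Substitute into P(x) y'' + Q(x) y' + R(x) y = 0 with P(x) = 2x^2 + 1, Q(x) = -3x, R(x) = -4, and match powers of x.
Initial conditions: a_0 = 2, a_1 = 2.
Setting the coefficient of each power of x to zero and solving order by order (substituting the coefficients already found):
  x^0: 2 a_2 - 4 a_0 = 0  ->  2 a_2 = 4 a_0 = 8  ->  a_2 = 4
  x^1: 6 a_3 - 7 a_1 = 0  ->  6 a_3 = 7 a_1 = 14  ->  a_3 = 7/3
  x^2: 12 a_4 - 6 a_2 = 0  ->  12 a_4 = 6 a_2 = 24  ->  a_4 = 2
  x^3: 20 a_5 - a_3 = 0  ->  20 a_5 = a_3 = 7/3  ->  a_5 = 7/60
Truncated series: y(x) = 2 + 2 x + 4 x^2 + (7/3) x^3 + 2 x^4 + (7/60) x^5 + O(x^6).

a_0 = 2; a_1 = 2; a_2 = 4; a_3 = 7/3; a_4 = 2; a_5 = 7/60


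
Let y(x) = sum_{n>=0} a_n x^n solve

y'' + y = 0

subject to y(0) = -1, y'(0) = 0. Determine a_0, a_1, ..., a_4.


Ansatz: y(x) = sum_{n>=0} a_n x^n, so y'(x) = sum_{n>=1} n a_n x^(n-1) and y''(x) = sum_{n>=2} n(n-1) a_n x^(n-2).
Substitute into P(x) y'' + Q(x) y' + R(x) y = 0 with P(x) = 1, Q(x) = 0, R(x) = 1, and match powers of x.
Initial conditions: a_0 = -1, a_1 = 0.
Setting the coefficient of each power of x to zero and solving order by order (substituting the coefficients already found):
  x^0: 2 a_2 + a_0 = 0  ->  2 a_2 = -a_0 = 1  ->  a_2 = 1/2
  x^1: 6 a_3 + a_1 = 0  ->  6 a_3 = -a_1 = 0  ->  a_3 = 0
  x^2: 12 a_4 + a_2 = 0  ->  12 a_4 = -a_2 = -1/2  ->  a_4 = -1/24
Truncated series: y(x) = -1 + (1/2) x^2 - (1/24) x^4 + O(x^5).

a_0 = -1; a_1 = 0; a_2 = 1/2; a_3 = 0; a_4 = -1/24


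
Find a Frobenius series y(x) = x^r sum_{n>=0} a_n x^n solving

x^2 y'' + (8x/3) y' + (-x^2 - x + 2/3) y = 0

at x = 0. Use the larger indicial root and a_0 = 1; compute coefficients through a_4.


Write in Frobenius form y'' + (p(x)/x) y' + (q(x)/x^2) y = 0:
  p(x) = 8/3,  q(x) = -x^2 - x + 2/3.
Indicial equation: r(r-1) + (8/3) r + (2/3) = 0 -> roots r_1 = -2/3, r_2 = -1.
Take r = r_1 = -2/3. Let y(x) = x^r sum_{n>=0} a_n x^n with a_0 = 1.
Substitute y = x^r sum a_n x^n and match x^{r+n}. The recurrence is
  D(n) a_n - 1 a_{n-1} - 1 a_{n-2} = 0,  where D(n) = (r+n)(r+n-1) + (8/3)(r+n) + (2/3).
  a_n = [1 a_{n-1} + 1 a_{n-2}] / D(n).
Since the indicial polynomial factors as (r - r_1)(r - r_2), D(n) = (r_1 + n - r_1)(r_1 + n - r_2) = n(n + 1/3).
Evaluating step by step (a_0 = 1):
  n = 1: D(1) = 1(1 + 1/3) = 4/3; numerator = 1(1) = 1; a_1 = (1)/(4/3) = 3/4
  n = 2: D(2) = 2(2 + 1/3) = 14/3; numerator = 1(3/4) + 1(1) = 7/4; a_2 = (7/4)/(14/3) = 3/8
  n = 3: D(3) = 3(3 + 1/3) = 10; numerator = 1(3/8) + 1(3/4) = 9/8; a_3 = (9/8)/(10) = 9/80
  n = 4: D(4) = 4(4 + 1/3) = 52/3; numerator = 1(9/80) + 1(3/8) = 39/80; a_4 = (39/80)/(52/3) = 9/320

r = -2/3; a_0 = 1; a_1 = 3/4; a_2 = 3/8; a_3 = 9/80; a_4 = 9/320


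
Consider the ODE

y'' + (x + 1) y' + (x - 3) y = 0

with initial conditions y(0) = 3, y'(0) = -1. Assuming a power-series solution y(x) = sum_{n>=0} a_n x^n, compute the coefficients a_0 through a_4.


Ansatz: y(x) = sum_{n>=0} a_n x^n, so y'(x) = sum_{n>=1} n a_n x^(n-1) and y''(x) = sum_{n>=2} n(n-1) a_n x^(n-2).
Substitute into P(x) y'' + Q(x) y' + R(x) y = 0 with P(x) = 1, Q(x) = x + 1, R(x) = x - 3, and match powers of x.
Initial conditions: a_0 = 3, a_1 = -1.
Setting the coefficient of each power of x to zero and solving order by order (substituting the coefficients already found):
  x^0: 2 a_2 + a_1 - 3 a_0 = 0  ->  2 a_2 = -a_1 + 3 a_0 = 10  ->  a_2 = 5
  x^1: 6 a_3 + 2 a_2 - 2 a_1 + a_0 = 0  ->  6 a_3 = -2 a_2 + 2 a_1 - a_0 = -15  ->  a_3 = -5/2
  x^2: 12 a_4 + 3 a_3 - a_2 + a_1 = 0  ->  12 a_4 = -3 a_3 + a_2 - a_1 = 27/2  ->  a_4 = 9/8
Truncated series: y(x) = 3 - x + 5 x^2 - (5/2) x^3 + (9/8) x^4 + O(x^5).

a_0 = 3; a_1 = -1; a_2 = 5; a_3 = -5/2; a_4 = 9/8


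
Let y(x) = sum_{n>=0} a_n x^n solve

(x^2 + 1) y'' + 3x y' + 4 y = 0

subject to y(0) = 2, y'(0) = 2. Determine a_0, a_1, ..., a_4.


Ansatz: y(x) = sum_{n>=0} a_n x^n, so y'(x) = sum_{n>=1} n a_n x^(n-1) and y''(x) = sum_{n>=2} n(n-1) a_n x^(n-2).
Substitute into P(x) y'' + Q(x) y' + R(x) y = 0 with P(x) = x^2 + 1, Q(x) = 3x, R(x) = 4, and match powers of x.
Initial conditions: a_0 = 2, a_1 = 2.
Setting the coefficient of each power of x to zero and solving order by order (substituting the coefficients already found):
  x^0: 2 a_2 + 4 a_0 = 0  ->  2 a_2 = -4 a_0 = -8  ->  a_2 = -4
  x^1: 6 a_3 + 7 a_1 = 0  ->  6 a_3 = -7 a_1 = -14  ->  a_3 = -7/3
  x^2: 12 a_4 + 12 a_2 = 0  ->  12 a_4 = -12 a_2 = 48  ->  a_4 = 4
Truncated series: y(x) = 2 + 2 x - 4 x^2 - (7/3) x^3 + 4 x^4 + O(x^5).

a_0 = 2; a_1 = 2; a_2 = -4; a_3 = -7/3; a_4 = 4


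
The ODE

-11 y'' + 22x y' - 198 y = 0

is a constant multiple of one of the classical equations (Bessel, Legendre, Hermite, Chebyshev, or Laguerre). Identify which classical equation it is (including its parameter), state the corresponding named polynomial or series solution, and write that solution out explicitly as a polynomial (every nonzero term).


All three coefficients share the factor -11; dividing through by -11 gives  y'' - 2x y' + 18 y = 0.
This matches the Hermite equation y'' - 2x y' + 2n y = 0 with 2n = 18, so n = 9; the polynomial solution is H_9(x).
With y = sum_k a_k x^k, matching x^k gives (k+2)(k+1) a_{k+2} = 2(k - n) a_k = 2(k - 9) a_k. The right side vanishes at k = 9, so the series with the parity of 9 terminates at degree 9.
Standard normalization: leading coefficient of H_n is 2^n, so a_9 = 2^9 = 512. Work downward with a_k = (k+1)(k+2) a_{k+2} / (2(k - n)):
  a_7 = (8)(9)(512) / (2(7 - 9)) = 36864/(-4) = -9216
  a_5 = (6)(7)(-9216) / (2(5 - 9)) = -387072/(-8) = 48384
  a_3 = (4)(5)(48384) / (2(3 - 9)) = 967680/(-12) = -80640
  a_1 = (2)(3)(-80640) / (2(1 - 9)) = -483840/(-16) = 30240
Hence H_9(x) = 512 x^9 - 9216 x^7 + 48384 x^5 - 80640 x^3 + 30240 x.

H_9(x); series = 512 x^9 - 9216 x^7 + 48384 x^5 - 80640 x^3 + 30240 x


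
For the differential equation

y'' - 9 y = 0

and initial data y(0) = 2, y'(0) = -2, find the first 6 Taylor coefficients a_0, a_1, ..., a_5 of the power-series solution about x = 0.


Ansatz: y(x) = sum_{n>=0} a_n x^n, so y'(x) = sum_{n>=1} n a_n x^(n-1) and y''(x) = sum_{n>=2} n(n-1) a_n x^(n-2).
Substitute into P(x) y'' + Q(x) y' + R(x) y = 0 with P(x) = 1, Q(x) = 0, R(x) = -9, and match powers of x.
Initial conditions: a_0 = 2, a_1 = -2.
Setting the coefficient of each power of x to zero and solving order by order (substituting the coefficients already found):
  x^0: 2 a_2 - 9 a_0 = 0  ->  2 a_2 = 9 a_0 = 18  ->  a_2 = 9
  x^1: 6 a_3 - 9 a_1 = 0  ->  6 a_3 = 9 a_1 = -18  ->  a_3 = -3
  x^2: 12 a_4 - 9 a_2 = 0  ->  12 a_4 = 9 a_2 = 81  ->  a_4 = 27/4
  x^3: 20 a_5 - 9 a_3 = 0  ->  20 a_5 = 9 a_3 = -27  ->  a_5 = -27/20
Truncated series: y(x) = 2 - 2 x + 9 x^2 - 3 x^3 + (27/4) x^4 - (27/20) x^5 + O(x^6).

a_0 = 2; a_1 = -2; a_2 = 9; a_3 = -3; a_4 = 27/4; a_5 = -27/20


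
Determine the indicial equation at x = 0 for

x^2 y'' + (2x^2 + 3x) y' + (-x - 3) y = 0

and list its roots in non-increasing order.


Divide by x^2 to reach normal form y'' + P_1(x) y' + P_2(x) y = 0 with P_1(x) = 2 + 3/x and P_2(x) = -1/x - 3/x^2.
x = 0 is a singular point because the y'-coefficient 2 + 3/x has a pole at x = 0 and the y-coefficient -1/x - 3/x^2 has a pole at x = 0.
It is a regular singular point because x P_1(x) = p(x) = 2x + 3 and x^2 P_2(x) = q(x) = -x - 3 are polynomials, hence analytic at x = 0.
p(0) = 3,  q(0) = -3.
Indicial equation: r(r-1) + p(0) r + q(0) = 0, i.e. r^2 + (p(0) - 1) r + q(0) = 0, i.e. r^2 + 2 r - 3 = 0.
Discriminant: (2)^2 - 4(-3) = 16, so r = (-2 ± 4)/2.
Solving: r_1 = 1, r_2 = -3.

indicial: r^2 + 2 r - 3 = 0; roots r_1 = 1, r_2 = -3


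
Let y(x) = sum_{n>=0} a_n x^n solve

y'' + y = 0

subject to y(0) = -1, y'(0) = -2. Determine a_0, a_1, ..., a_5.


Ansatz: y(x) = sum_{n>=0} a_n x^n, so y'(x) = sum_{n>=1} n a_n x^(n-1) and y''(x) = sum_{n>=2} n(n-1) a_n x^(n-2).
Substitute into P(x) y'' + Q(x) y' + R(x) y = 0 with P(x) = 1, Q(x) = 0, R(x) = 1, and match powers of x.
Initial conditions: a_0 = -1, a_1 = -2.
Setting the coefficient of each power of x to zero and solving order by order (substituting the coefficients already found):
  x^0: 2 a_2 + a_0 = 0  ->  2 a_2 = -a_0 = 1  ->  a_2 = 1/2
  x^1: 6 a_3 + a_1 = 0  ->  6 a_3 = -a_1 = 2  ->  a_3 = 1/3
  x^2: 12 a_4 + a_2 = 0  ->  12 a_4 = -a_2 = -1/2  ->  a_4 = -1/24
  x^3: 20 a_5 + a_3 = 0  ->  20 a_5 = -a_3 = -1/3  ->  a_5 = -1/60
Truncated series: y(x) = -1 - 2 x + (1/2) x^2 + (1/3) x^3 - (1/24) x^4 - (1/60) x^5 + O(x^6).

a_0 = -1; a_1 = -2; a_2 = 1/2; a_3 = 1/3; a_4 = -1/24; a_5 = -1/60


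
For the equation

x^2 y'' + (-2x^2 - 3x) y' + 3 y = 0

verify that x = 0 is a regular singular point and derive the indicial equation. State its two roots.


Divide by x^2 to reach normal form y'' + P_1(x) y' + P_2(x) y = 0 with P_1(x) = -2 - 3/x and P_2(x) = 3/x^2.
x = 0 is a singular point because the y'-coefficient -2 - 3/x has a pole at x = 0 and the y-coefficient 3/x^2 has a pole at x = 0.
It is a regular singular point because x P_1(x) = p(x) = -2x - 3 and x^2 P_2(x) = q(x) = 3 are polynomials, hence analytic at x = 0.
p(0) = -3,  q(0) = 3.
Indicial equation: r(r-1) + p(0) r + q(0) = 0, i.e. r^2 + (p(0) - 1) r + q(0) = 0, i.e. r^2 - 4 r + 3 = 0.
Discriminant: (-4)^2 - 4(3) = 4, so r = (4 ± 2)/2.
Solving: r_1 = 3, r_2 = 1.

indicial: r^2 - 4 r + 3 = 0; roots r_1 = 3, r_2 = 1


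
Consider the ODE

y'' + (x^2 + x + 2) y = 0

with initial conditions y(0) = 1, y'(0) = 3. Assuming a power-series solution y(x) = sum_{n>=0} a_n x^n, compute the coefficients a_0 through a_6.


Ansatz: y(x) = sum_{n>=0} a_n x^n, so y'(x) = sum_{n>=1} n a_n x^(n-1) and y''(x) = sum_{n>=2} n(n-1) a_n x^(n-2).
Substitute into P(x) y'' + Q(x) y' + R(x) y = 0 with P(x) = 1, Q(x) = 0, R(x) = x^2 + x + 2, and match powers of x.
Initial conditions: a_0 = 1, a_1 = 3.
Setting the coefficient of each power of x to zero and solving order by order (substituting the coefficients already found):
  x^0: 2 a_2 + 2 a_0 = 0  ->  2 a_2 = -2 a_0 = -2  ->  a_2 = -1
  x^1: 6 a_3 + 2 a_1 + a_0 = 0  ->  6 a_3 = -2 a_1 - a_0 = -7  ->  a_3 = -7/6
  x^2: 12 a_4 + 2 a_2 + a_1 + a_0 = 0  ->  12 a_4 = -2 a_2 - a_1 - a_0 = -2  ->  a_4 = -1/6
  x^3: 20 a_5 + 2 a_3 + a_2 + a_1 = 0  ->  20 a_5 = -2 a_3 - a_2 - a_1 = 1/3  ->  a_5 = 1/60
  x^4: 30 a_6 + 2 a_4 + a_3 + a_2 = 0  ->  30 a_6 = -2 a_4 - a_3 - a_2 = 5/2  ->  a_6 = 1/12
Truncated series: y(x) = 1 + 3 x - x^2 - (7/6) x^3 - (1/6) x^4 + (1/60) x^5 + (1/12) x^6 + O(x^7).

a_0 = 1; a_1 = 3; a_2 = -1; a_3 = -7/6; a_4 = -1/6; a_5 = 1/60; a_6 = 1/12


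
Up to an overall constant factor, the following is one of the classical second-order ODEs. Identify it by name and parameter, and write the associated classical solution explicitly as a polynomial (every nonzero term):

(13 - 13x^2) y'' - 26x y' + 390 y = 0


All three coefficients share the factor 13; dividing through by 13 gives  (1 - x^2) y'' - 2x y' + 30 y = 0.
This matches the Legendre equation (1 - x^2) y'' - 2x y' + n(n+1) y = 0 (note the -2x y' term) with n(n+1) = 30, so n = 5; the polynomial solution is P_5(x).
With y = sum_k a_k x^k, matching x^k gives (k+2)(k+1) a_{k+2} = [k(k+1) - n(n+1)] a_k = (k - 5)(k + 6) a_k. The right side vanishes at k = 5, so the series with the parity of 5 terminates at degree 5.
Standard normalization (P_n(1) = 1): leading coefficient (2n)!/(2^n (n!)^2) = 3628800/(32*14400) = 63/8, so a_5 = 63/8. Work downward with a_k = (k+1)(k+2) a_{k+2} / ((k - 5)(k + 6)):
  a_3 = (4)(5)(63/8) / ((3 - 5)(3 + 6)) = (315/2)/(-18) = -35/4
  a_1 = (2)(3)(-35/4) / ((1 - 5)(1 + 6)) = (-105/2)/(-28) = 15/8
Hence P_5(x) = 63 x^5/8 - 35 x^3/4 + 15 x/8.

P_5(x); series = 63 x^5/8 - 35 x^3/4 + 15 x/8


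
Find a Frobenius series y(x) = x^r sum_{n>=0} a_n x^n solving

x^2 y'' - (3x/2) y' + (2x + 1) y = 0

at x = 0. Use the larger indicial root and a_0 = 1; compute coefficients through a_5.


Write in Frobenius form y'' + (p(x)/x) y' + (q(x)/x^2) y = 0:
  p(x) = -3/2,  q(x) = 2x + 1.
Indicial equation: r(r-1) + (-3/2) r + (1) = 0 -> roots r_1 = 2, r_2 = 1/2.
Take r = r_1 = 2. Let y(x) = x^r sum_{n>=0} a_n x^n with a_0 = 1.
Substitute y = x^r sum a_n x^n and match x^{r+n}. The recurrence is
  D(n) a_n + 2 a_{n-1} = 0,  where D(n) = (r+n)(r+n-1) + (-3/2)(r+n) + (1).
  a_n = -2 / D(n) * a_{n-1}.
Since the indicial polynomial factors as (r - r_1)(r - r_2), D(n) = (r_1 + n - r_1)(r_1 + n - r_2) = n(n + 3/2).
Evaluating step by step (a_0 = 1):
  n = 1: D(1) = 1(1 + 3/2) = 5/2; numerator = -2(1) = -2; a_1 = (-2)/(5/2) = -4/5
  n = 2: D(2) = 2(2 + 3/2) = 7; numerator = -2(-4/5) = 8/5; a_2 = (8/5)/(7) = 8/35
  n = 3: D(3) = 3(3 + 3/2) = 27/2; numerator = -2(8/35) = -16/35; a_3 = (-16/35)/(27/2) = -32/945
  n = 4: D(4) = 4(4 + 3/2) = 22; numerator = -2(-32/945) = 64/945; a_4 = (64/945)/(22) = 32/10395
  n = 5: D(5) = 5(5 + 3/2) = 65/2; numerator = -2(32/10395) = -64/10395; a_5 = (-64/10395)/(65/2) = -128/675675

r = 2; a_0 = 1; a_1 = -4/5; a_2 = 8/35; a_3 = -32/945; a_4 = 32/10395; a_5 = -128/675675
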